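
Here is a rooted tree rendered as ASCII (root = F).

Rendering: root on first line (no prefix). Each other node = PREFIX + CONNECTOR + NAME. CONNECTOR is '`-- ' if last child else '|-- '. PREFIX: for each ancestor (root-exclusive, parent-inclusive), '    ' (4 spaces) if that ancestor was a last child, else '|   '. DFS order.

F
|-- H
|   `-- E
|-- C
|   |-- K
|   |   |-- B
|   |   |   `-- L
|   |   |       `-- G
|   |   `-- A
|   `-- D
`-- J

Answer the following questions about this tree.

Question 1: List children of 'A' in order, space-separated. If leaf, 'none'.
Node A's children (from adjacency): (leaf)

Answer: none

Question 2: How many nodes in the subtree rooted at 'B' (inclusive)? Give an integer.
Subtree rooted at B contains: B, G, L
Count = 3

Answer: 3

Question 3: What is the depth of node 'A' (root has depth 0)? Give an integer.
Answer: 3

Derivation:
Path from root to A: F -> C -> K -> A
Depth = number of edges = 3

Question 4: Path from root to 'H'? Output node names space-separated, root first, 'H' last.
Walk down from root: F -> H

Answer: F H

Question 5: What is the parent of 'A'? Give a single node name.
Scan adjacency: A appears as child of K

Answer: K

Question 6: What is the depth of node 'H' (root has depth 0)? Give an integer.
Path from root to H: F -> H
Depth = number of edges = 1

Answer: 1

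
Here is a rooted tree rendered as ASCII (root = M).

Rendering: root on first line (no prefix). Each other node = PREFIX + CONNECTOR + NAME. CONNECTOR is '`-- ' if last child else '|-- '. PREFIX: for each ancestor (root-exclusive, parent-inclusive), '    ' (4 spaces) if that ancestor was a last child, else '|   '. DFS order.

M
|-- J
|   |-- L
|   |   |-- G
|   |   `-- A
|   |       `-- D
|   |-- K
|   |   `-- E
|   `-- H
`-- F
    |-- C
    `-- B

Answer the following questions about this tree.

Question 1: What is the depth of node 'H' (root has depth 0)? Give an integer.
Answer: 2

Derivation:
Path from root to H: M -> J -> H
Depth = number of edges = 2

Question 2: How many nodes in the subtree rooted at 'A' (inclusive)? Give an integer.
Subtree rooted at A contains: A, D
Count = 2

Answer: 2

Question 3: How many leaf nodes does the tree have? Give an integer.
Answer: 6

Derivation:
Leaves (nodes with no children): B, C, D, E, G, H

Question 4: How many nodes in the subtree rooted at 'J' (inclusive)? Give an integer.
Subtree rooted at J contains: A, D, E, G, H, J, K, L
Count = 8

Answer: 8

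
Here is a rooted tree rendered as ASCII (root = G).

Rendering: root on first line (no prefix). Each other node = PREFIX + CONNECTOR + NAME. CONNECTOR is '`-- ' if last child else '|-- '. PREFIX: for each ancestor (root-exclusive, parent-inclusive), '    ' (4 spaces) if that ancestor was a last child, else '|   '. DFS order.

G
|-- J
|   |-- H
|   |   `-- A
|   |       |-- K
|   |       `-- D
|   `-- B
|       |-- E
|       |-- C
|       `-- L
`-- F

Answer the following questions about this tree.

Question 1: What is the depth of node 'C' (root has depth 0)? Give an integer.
Answer: 3

Derivation:
Path from root to C: G -> J -> B -> C
Depth = number of edges = 3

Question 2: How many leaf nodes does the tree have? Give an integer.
Answer: 6

Derivation:
Leaves (nodes with no children): C, D, E, F, K, L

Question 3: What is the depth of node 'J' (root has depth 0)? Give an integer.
Path from root to J: G -> J
Depth = number of edges = 1

Answer: 1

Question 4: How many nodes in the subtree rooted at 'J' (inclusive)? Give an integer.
Answer: 9

Derivation:
Subtree rooted at J contains: A, B, C, D, E, H, J, K, L
Count = 9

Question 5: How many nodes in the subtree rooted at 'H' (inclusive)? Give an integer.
Answer: 4

Derivation:
Subtree rooted at H contains: A, D, H, K
Count = 4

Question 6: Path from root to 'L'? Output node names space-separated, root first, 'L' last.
Walk down from root: G -> J -> B -> L

Answer: G J B L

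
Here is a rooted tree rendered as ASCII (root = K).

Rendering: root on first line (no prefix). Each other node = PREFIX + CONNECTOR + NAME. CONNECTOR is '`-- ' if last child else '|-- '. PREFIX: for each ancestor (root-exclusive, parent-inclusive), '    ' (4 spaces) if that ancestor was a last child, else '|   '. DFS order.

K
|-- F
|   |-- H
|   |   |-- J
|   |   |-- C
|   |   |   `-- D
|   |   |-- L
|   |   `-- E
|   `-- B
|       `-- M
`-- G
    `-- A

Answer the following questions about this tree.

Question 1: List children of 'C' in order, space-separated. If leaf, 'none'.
Answer: D

Derivation:
Node C's children (from adjacency): D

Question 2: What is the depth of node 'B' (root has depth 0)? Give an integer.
Answer: 2

Derivation:
Path from root to B: K -> F -> B
Depth = number of edges = 2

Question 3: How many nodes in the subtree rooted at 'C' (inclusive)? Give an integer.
Subtree rooted at C contains: C, D
Count = 2

Answer: 2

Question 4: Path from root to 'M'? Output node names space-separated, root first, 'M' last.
Answer: K F B M

Derivation:
Walk down from root: K -> F -> B -> M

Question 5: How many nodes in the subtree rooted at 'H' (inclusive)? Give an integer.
Subtree rooted at H contains: C, D, E, H, J, L
Count = 6

Answer: 6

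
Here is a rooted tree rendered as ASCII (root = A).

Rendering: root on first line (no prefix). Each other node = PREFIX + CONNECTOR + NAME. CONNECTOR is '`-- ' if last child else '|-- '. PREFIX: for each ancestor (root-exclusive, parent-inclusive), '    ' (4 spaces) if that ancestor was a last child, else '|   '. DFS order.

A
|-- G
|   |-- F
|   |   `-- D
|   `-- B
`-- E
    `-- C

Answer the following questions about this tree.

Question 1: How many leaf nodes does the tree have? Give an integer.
Leaves (nodes with no children): B, C, D

Answer: 3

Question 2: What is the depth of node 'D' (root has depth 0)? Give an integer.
Path from root to D: A -> G -> F -> D
Depth = number of edges = 3

Answer: 3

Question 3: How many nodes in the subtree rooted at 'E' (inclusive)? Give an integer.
Subtree rooted at E contains: C, E
Count = 2

Answer: 2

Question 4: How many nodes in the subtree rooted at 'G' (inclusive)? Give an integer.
Answer: 4

Derivation:
Subtree rooted at G contains: B, D, F, G
Count = 4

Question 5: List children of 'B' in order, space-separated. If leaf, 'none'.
Answer: none

Derivation:
Node B's children (from adjacency): (leaf)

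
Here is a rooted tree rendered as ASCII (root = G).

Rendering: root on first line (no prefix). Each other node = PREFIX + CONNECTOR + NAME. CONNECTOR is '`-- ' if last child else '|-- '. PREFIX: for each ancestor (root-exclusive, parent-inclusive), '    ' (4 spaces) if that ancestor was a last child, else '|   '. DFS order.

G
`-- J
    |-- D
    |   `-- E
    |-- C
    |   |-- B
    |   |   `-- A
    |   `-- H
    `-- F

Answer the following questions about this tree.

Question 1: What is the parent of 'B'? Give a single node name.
Answer: C

Derivation:
Scan adjacency: B appears as child of C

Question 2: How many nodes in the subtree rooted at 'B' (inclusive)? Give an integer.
Answer: 2

Derivation:
Subtree rooted at B contains: A, B
Count = 2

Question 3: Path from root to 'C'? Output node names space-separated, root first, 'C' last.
Walk down from root: G -> J -> C

Answer: G J C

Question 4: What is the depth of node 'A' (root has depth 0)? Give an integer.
Path from root to A: G -> J -> C -> B -> A
Depth = number of edges = 4

Answer: 4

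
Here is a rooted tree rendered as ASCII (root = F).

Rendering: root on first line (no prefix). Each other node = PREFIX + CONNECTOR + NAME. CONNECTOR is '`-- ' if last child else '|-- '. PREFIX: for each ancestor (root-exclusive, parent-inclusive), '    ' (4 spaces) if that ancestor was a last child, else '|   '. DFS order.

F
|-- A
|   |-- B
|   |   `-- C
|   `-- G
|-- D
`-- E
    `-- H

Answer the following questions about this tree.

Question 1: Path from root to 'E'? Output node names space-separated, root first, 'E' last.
Answer: F E

Derivation:
Walk down from root: F -> E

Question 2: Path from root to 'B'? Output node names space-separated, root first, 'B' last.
Answer: F A B

Derivation:
Walk down from root: F -> A -> B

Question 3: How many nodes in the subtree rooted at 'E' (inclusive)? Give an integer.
Subtree rooted at E contains: E, H
Count = 2

Answer: 2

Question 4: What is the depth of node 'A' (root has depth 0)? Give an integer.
Answer: 1

Derivation:
Path from root to A: F -> A
Depth = number of edges = 1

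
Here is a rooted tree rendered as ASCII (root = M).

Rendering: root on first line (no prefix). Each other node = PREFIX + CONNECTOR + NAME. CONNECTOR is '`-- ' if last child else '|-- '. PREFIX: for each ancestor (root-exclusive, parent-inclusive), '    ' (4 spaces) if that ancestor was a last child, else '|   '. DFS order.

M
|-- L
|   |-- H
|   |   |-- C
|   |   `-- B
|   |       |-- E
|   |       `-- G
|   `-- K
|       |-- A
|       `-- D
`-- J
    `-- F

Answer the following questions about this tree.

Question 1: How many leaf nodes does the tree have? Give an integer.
Answer: 6

Derivation:
Leaves (nodes with no children): A, C, D, E, F, G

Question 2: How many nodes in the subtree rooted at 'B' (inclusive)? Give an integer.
Answer: 3

Derivation:
Subtree rooted at B contains: B, E, G
Count = 3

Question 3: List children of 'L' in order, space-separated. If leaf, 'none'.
Answer: H K

Derivation:
Node L's children (from adjacency): H, K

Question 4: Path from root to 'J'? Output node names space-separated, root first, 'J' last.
Answer: M J

Derivation:
Walk down from root: M -> J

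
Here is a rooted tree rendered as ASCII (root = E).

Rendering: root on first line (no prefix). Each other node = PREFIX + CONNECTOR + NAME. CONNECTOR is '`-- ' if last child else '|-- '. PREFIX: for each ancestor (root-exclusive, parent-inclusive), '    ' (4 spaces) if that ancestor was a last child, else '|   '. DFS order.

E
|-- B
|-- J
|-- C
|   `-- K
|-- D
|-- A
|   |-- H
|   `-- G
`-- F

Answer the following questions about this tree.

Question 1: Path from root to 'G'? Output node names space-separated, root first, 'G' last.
Walk down from root: E -> A -> G

Answer: E A G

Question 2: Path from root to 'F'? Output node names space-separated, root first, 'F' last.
Walk down from root: E -> F

Answer: E F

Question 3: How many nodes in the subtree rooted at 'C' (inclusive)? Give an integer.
Answer: 2

Derivation:
Subtree rooted at C contains: C, K
Count = 2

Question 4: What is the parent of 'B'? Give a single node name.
Answer: E

Derivation:
Scan adjacency: B appears as child of E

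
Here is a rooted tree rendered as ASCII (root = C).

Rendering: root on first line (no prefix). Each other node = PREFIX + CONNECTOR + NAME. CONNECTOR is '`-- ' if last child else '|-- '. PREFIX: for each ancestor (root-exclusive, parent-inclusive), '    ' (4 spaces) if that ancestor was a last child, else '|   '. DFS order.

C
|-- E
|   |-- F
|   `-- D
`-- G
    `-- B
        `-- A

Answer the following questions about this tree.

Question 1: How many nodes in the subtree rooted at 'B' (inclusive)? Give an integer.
Subtree rooted at B contains: A, B
Count = 2

Answer: 2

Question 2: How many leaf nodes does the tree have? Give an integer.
Leaves (nodes with no children): A, D, F

Answer: 3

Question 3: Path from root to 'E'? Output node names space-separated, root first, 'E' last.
Walk down from root: C -> E

Answer: C E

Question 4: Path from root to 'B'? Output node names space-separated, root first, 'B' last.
Answer: C G B

Derivation:
Walk down from root: C -> G -> B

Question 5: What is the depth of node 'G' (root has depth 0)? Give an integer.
Path from root to G: C -> G
Depth = number of edges = 1

Answer: 1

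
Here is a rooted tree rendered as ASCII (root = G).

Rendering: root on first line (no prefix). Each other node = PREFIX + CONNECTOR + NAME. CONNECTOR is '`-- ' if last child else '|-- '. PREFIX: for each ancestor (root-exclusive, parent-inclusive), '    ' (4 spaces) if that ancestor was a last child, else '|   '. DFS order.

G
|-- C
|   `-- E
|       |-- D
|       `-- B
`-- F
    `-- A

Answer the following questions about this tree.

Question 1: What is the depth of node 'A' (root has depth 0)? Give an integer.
Path from root to A: G -> F -> A
Depth = number of edges = 2

Answer: 2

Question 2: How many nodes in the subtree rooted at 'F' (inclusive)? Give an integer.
Answer: 2

Derivation:
Subtree rooted at F contains: A, F
Count = 2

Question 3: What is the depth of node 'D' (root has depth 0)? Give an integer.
Answer: 3

Derivation:
Path from root to D: G -> C -> E -> D
Depth = number of edges = 3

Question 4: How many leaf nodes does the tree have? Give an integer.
Answer: 3

Derivation:
Leaves (nodes with no children): A, B, D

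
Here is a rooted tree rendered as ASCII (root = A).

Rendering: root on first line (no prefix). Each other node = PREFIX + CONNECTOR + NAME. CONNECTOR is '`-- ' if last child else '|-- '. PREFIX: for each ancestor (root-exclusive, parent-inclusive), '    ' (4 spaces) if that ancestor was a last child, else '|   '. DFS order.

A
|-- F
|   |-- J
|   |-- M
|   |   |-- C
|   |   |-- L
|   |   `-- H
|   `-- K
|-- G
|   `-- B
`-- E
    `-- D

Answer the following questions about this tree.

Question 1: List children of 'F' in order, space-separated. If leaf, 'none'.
Node F's children (from adjacency): J, M, K

Answer: J M K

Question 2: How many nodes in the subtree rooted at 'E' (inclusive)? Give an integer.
Answer: 2

Derivation:
Subtree rooted at E contains: D, E
Count = 2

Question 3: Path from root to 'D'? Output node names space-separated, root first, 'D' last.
Walk down from root: A -> E -> D

Answer: A E D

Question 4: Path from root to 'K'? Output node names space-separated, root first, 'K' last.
Answer: A F K

Derivation:
Walk down from root: A -> F -> K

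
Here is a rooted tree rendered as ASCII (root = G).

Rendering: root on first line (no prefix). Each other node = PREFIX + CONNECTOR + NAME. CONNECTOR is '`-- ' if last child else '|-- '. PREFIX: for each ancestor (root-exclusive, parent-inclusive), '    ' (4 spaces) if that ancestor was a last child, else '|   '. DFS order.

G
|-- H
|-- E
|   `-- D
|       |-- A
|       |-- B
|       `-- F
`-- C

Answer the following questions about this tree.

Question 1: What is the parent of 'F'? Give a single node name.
Answer: D

Derivation:
Scan adjacency: F appears as child of D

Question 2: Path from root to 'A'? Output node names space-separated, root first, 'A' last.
Answer: G E D A

Derivation:
Walk down from root: G -> E -> D -> A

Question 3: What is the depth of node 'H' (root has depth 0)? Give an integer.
Path from root to H: G -> H
Depth = number of edges = 1

Answer: 1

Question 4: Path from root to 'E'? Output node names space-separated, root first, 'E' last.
Answer: G E

Derivation:
Walk down from root: G -> E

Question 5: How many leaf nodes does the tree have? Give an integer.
Answer: 5

Derivation:
Leaves (nodes with no children): A, B, C, F, H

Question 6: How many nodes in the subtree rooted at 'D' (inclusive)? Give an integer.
Subtree rooted at D contains: A, B, D, F
Count = 4

Answer: 4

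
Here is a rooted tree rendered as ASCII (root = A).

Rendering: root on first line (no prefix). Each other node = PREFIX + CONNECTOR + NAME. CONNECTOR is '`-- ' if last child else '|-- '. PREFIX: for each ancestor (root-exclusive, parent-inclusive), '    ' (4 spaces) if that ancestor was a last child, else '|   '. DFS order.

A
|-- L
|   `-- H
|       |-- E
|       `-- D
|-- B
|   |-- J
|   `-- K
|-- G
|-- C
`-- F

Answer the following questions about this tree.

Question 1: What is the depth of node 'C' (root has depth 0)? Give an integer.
Path from root to C: A -> C
Depth = number of edges = 1

Answer: 1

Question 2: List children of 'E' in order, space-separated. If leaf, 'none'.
Answer: none

Derivation:
Node E's children (from adjacency): (leaf)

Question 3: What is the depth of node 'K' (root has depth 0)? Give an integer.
Answer: 2

Derivation:
Path from root to K: A -> B -> K
Depth = number of edges = 2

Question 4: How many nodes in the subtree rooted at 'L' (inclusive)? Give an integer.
Subtree rooted at L contains: D, E, H, L
Count = 4

Answer: 4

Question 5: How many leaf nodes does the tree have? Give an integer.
Leaves (nodes with no children): C, D, E, F, G, J, K

Answer: 7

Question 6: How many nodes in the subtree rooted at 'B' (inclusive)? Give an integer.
Subtree rooted at B contains: B, J, K
Count = 3

Answer: 3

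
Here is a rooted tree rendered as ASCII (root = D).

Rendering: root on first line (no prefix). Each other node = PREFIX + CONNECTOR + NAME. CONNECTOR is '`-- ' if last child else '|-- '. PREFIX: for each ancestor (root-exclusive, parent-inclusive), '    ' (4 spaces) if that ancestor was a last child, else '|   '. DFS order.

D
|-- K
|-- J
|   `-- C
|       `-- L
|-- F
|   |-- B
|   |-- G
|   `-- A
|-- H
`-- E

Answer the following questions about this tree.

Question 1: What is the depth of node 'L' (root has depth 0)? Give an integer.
Path from root to L: D -> J -> C -> L
Depth = number of edges = 3

Answer: 3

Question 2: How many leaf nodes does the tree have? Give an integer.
Answer: 7

Derivation:
Leaves (nodes with no children): A, B, E, G, H, K, L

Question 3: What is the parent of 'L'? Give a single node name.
Answer: C

Derivation:
Scan adjacency: L appears as child of C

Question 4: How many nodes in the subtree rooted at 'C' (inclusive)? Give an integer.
Answer: 2

Derivation:
Subtree rooted at C contains: C, L
Count = 2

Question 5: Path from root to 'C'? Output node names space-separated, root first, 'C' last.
Answer: D J C

Derivation:
Walk down from root: D -> J -> C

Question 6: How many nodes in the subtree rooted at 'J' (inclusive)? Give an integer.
Subtree rooted at J contains: C, J, L
Count = 3

Answer: 3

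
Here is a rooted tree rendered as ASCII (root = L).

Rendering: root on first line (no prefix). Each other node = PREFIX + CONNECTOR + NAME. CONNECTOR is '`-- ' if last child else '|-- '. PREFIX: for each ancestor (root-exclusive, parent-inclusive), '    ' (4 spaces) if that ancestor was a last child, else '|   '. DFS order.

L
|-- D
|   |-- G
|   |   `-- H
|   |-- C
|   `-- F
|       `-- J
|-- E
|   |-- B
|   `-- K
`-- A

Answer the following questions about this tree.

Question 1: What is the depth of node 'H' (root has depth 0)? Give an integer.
Path from root to H: L -> D -> G -> H
Depth = number of edges = 3

Answer: 3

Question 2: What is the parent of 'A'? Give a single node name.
Answer: L

Derivation:
Scan adjacency: A appears as child of L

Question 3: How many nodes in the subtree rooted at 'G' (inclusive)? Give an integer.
Subtree rooted at G contains: G, H
Count = 2

Answer: 2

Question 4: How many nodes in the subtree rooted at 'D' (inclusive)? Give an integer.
Answer: 6

Derivation:
Subtree rooted at D contains: C, D, F, G, H, J
Count = 6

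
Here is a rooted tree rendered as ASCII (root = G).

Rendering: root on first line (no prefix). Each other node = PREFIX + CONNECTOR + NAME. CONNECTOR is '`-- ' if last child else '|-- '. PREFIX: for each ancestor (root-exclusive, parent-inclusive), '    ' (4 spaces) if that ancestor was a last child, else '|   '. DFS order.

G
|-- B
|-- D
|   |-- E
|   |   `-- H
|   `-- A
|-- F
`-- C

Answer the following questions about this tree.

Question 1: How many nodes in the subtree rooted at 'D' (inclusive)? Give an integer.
Subtree rooted at D contains: A, D, E, H
Count = 4

Answer: 4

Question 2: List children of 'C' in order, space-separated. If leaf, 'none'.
Node C's children (from adjacency): (leaf)

Answer: none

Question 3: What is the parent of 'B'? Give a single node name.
Scan adjacency: B appears as child of G

Answer: G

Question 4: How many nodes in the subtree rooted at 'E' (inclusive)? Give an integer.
Subtree rooted at E contains: E, H
Count = 2

Answer: 2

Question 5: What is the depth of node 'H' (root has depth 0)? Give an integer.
Answer: 3

Derivation:
Path from root to H: G -> D -> E -> H
Depth = number of edges = 3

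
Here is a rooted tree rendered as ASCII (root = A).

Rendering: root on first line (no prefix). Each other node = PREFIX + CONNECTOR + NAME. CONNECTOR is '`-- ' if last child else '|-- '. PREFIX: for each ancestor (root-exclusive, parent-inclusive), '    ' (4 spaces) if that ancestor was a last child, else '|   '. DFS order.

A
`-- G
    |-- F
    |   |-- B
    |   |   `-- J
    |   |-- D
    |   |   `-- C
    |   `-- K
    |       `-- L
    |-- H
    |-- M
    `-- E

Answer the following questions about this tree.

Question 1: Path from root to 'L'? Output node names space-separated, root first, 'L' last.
Answer: A G F K L

Derivation:
Walk down from root: A -> G -> F -> K -> L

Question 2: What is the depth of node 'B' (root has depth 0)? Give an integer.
Path from root to B: A -> G -> F -> B
Depth = number of edges = 3

Answer: 3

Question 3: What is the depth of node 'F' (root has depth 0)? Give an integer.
Answer: 2

Derivation:
Path from root to F: A -> G -> F
Depth = number of edges = 2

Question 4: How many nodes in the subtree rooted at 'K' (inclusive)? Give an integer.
Subtree rooted at K contains: K, L
Count = 2

Answer: 2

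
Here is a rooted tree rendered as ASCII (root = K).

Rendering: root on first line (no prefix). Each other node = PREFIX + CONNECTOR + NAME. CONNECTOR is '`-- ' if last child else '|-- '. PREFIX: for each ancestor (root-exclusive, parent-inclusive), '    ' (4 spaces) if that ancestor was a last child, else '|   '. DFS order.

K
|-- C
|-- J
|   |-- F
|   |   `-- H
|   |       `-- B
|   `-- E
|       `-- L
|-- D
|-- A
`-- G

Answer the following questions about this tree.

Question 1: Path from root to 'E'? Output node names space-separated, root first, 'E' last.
Walk down from root: K -> J -> E

Answer: K J E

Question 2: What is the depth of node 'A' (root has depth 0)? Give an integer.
Path from root to A: K -> A
Depth = number of edges = 1

Answer: 1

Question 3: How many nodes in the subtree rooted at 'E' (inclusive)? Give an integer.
Answer: 2

Derivation:
Subtree rooted at E contains: E, L
Count = 2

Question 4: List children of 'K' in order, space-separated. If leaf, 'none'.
Node K's children (from adjacency): C, J, D, A, G

Answer: C J D A G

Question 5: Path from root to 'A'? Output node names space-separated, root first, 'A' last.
Walk down from root: K -> A

Answer: K A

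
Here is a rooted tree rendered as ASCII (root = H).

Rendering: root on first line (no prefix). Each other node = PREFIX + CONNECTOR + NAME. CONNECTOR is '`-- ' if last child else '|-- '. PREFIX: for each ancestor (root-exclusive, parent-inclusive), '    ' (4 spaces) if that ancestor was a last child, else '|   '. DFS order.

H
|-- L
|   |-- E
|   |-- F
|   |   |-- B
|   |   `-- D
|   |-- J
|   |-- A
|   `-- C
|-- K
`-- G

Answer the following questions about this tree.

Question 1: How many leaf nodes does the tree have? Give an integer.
Answer: 8

Derivation:
Leaves (nodes with no children): A, B, C, D, E, G, J, K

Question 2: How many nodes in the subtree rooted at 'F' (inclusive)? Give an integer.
Answer: 3

Derivation:
Subtree rooted at F contains: B, D, F
Count = 3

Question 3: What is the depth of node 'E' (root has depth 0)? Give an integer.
Path from root to E: H -> L -> E
Depth = number of edges = 2

Answer: 2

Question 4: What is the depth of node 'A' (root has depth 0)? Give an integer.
Path from root to A: H -> L -> A
Depth = number of edges = 2

Answer: 2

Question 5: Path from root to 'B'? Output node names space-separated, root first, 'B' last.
Walk down from root: H -> L -> F -> B

Answer: H L F B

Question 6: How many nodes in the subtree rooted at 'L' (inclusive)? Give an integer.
Answer: 8

Derivation:
Subtree rooted at L contains: A, B, C, D, E, F, J, L
Count = 8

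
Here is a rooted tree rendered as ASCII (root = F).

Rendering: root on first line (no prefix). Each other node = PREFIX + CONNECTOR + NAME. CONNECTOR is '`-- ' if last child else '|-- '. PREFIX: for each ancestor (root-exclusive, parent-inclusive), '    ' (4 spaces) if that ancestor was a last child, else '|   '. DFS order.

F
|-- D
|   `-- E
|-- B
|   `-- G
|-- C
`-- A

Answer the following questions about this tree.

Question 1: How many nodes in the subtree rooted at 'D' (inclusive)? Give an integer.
Subtree rooted at D contains: D, E
Count = 2

Answer: 2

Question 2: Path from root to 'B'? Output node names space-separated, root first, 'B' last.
Answer: F B

Derivation:
Walk down from root: F -> B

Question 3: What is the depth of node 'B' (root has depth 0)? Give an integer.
Answer: 1

Derivation:
Path from root to B: F -> B
Depth = number of edges = 1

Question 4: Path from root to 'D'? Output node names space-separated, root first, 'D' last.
Answer: F D

Derivation:
Walk down from root: F -> D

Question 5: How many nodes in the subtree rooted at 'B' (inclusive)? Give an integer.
Answer: 2

Derivation:
Subtree rooted at B contains: B, G
Count = 2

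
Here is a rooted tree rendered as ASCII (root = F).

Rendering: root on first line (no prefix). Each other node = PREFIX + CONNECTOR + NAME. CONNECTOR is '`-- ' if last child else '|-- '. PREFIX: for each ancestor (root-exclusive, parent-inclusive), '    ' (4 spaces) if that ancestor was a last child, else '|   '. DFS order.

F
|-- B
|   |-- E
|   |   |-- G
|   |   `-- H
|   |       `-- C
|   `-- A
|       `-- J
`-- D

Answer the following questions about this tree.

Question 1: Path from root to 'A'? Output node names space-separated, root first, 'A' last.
Answer: F B A

Derivation:
Walk down from root: F -> B -> A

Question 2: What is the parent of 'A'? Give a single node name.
Scan adjacency: A appears as child of B

Answer: B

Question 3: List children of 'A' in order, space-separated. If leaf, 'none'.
Node A's children (from adjacency): J

Answer: J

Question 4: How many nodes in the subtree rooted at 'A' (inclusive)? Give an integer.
Answer: 2

Derivation:
Subtree rooted at A contains: A, J
Count = 2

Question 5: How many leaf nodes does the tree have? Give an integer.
Leaves (nodes with no children): C, D, G, J

Answer: 4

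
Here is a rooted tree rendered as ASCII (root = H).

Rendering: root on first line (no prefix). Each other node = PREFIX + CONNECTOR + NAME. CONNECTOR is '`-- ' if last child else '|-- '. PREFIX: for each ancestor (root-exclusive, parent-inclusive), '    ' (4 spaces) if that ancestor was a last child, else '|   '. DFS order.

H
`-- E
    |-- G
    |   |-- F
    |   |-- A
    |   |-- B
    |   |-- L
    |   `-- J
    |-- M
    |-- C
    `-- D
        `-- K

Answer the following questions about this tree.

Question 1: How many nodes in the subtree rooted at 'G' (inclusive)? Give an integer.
Subtree rooted at G contains: A, B, F, G, J, L
Count = 6

Answer: 6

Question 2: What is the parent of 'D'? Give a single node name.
Scan adjacency: D appears as child of E

Answer: E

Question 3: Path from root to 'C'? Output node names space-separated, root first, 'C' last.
Answer: H E C

Derivation:
Walk down from root: H -> E -> C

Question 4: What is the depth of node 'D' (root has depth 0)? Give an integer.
Answer: 2

Derivation:
Path from root to D: H -> E -> D
Depth = number of edges = 2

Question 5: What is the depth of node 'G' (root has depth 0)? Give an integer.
Path from root to G: H -> E -> G
Depth = number of edges = 2

Answer: 2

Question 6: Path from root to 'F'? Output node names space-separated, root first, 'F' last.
Answer: H E G F

Derivation:
Walk down from root: H -> E -> G -> F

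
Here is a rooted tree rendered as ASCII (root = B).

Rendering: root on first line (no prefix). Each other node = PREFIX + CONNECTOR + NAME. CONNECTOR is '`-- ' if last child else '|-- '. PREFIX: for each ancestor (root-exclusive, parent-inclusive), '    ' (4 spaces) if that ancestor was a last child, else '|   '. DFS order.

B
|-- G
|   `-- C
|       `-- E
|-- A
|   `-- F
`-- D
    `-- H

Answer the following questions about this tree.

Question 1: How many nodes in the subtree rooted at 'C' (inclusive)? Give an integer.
Answer: 2

Derivation:
Subtree rooted at C contains: C, E
Count = 2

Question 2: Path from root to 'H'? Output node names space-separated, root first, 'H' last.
Walk down from root: B -> D -> H

Answer: B D H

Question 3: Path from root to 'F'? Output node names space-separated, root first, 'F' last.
Answer: B A F

Derivation:
Walk down from root: B -> A -> F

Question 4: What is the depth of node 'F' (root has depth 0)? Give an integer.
Answer: 2

Derivation:
Path from root to F: B -> A -> F
Depth = number of edges = 2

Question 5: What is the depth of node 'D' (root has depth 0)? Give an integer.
Answer: 1

Derivation:
Path from root to D: B -> D
Depth = number of edges = 1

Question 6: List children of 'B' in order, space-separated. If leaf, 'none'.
Node B's children (from adjacency): G, A, D

Answer: G A D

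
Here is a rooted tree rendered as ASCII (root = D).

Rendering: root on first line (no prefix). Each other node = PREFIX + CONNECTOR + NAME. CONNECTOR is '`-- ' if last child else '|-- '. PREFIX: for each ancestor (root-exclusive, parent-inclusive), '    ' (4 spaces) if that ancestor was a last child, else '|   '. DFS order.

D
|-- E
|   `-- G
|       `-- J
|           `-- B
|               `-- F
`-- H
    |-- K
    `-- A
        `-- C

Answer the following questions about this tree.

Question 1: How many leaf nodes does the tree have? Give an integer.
Answer: 3

Derivation:
Leaves (nodes with no children): C, F, K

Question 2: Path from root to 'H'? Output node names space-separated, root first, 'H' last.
Answer: D H

Derivation:
Walk down from root: D -> H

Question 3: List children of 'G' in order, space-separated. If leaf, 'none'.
Node G's children (from adjacency): J

Answer: J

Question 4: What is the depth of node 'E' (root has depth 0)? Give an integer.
Answer: 1

Derivation:
Path from root to E: D -> E
Depth = number of edges = 1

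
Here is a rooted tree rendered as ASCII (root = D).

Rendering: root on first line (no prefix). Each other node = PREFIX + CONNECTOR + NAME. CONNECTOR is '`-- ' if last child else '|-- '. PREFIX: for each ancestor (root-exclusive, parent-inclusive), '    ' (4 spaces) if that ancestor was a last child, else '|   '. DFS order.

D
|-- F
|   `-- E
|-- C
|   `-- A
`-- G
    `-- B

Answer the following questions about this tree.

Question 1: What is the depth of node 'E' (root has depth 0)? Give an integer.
Path from root to E: D -> F -> E
Depth = number of edges = 2

Answer: 2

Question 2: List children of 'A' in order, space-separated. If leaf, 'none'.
Answer: none

Derivation:
Node A's children (from adjacency): (leaf)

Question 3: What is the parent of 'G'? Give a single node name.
Scan adjacency: G appears as child of D

Answer: D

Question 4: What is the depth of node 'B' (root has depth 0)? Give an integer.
Answer: 2

Derivation:
Path from root to B: D -> G -> B
Depth = number of edges = 2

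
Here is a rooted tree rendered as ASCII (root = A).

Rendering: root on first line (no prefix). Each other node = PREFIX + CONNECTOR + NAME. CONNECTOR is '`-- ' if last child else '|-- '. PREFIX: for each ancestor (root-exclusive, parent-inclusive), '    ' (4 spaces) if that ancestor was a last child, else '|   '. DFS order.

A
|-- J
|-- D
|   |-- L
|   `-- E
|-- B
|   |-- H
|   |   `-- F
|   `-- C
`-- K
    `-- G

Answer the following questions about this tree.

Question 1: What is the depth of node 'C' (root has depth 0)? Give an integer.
Path from root to C: A -> B -> C
Depth = number of edges = 2

Answer: 2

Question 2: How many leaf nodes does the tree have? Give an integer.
Leaves (nodes with no children): C, E, F, G, J, L

Answer: 6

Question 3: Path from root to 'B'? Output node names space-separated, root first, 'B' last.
Walk down from root: A -> B

Answer: A B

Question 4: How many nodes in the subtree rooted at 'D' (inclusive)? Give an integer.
Subtree rooted at D contains: D, E, L
Count = 3

Answer: 3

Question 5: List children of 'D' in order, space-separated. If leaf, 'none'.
Node D's children (from adjacency): L, E

Answer: L E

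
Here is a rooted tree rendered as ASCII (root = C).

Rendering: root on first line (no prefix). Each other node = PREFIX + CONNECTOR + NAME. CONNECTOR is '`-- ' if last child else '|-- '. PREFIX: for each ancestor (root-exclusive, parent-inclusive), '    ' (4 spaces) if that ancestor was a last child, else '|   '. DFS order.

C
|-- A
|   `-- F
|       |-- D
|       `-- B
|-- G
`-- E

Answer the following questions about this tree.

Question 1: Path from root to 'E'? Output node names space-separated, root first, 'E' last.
Answer: C E

Derivation:
Walk down from root: C -> E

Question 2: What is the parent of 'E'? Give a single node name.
Scan adjacency: E appears as child of C

Answer: C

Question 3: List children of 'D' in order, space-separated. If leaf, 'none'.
Node D's children (from adjacency): (leaf)

Answer: none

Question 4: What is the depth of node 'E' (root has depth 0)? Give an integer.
Path from root to E: C -> E
Depth = number of edges = 1

Answer: 1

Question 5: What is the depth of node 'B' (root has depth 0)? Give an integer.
Answer: 3

Derivation:
Path from root to B: C -> A -> F -> B
Depth = number of edges = 3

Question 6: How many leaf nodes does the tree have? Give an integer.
Leaves (nodes with no children): B, D, E, G

Answer: 4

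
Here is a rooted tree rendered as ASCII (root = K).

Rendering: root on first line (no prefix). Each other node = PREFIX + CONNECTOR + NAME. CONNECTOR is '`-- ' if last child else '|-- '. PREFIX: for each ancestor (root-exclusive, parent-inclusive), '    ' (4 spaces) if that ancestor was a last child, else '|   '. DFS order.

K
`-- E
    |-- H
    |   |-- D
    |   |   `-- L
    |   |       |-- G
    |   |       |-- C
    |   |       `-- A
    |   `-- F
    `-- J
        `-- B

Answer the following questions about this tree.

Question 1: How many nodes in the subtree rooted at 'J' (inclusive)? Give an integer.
Answer: 2

Derivation:
Subtree rooted at J contains: B, J
Count = 2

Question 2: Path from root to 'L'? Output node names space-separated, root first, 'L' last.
Walk down from root: K -> E -> H -> D -> L

Answer: K E H D L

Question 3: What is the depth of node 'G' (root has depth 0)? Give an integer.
Answer: 5

Derivation:
Path from root to G: K -> E -> H -> D -> L -> G
Depth = number of edges = 5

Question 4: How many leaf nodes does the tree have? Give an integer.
Answer: 5

Derivation:
Leaves (nodes with no children): A, B, C, F, G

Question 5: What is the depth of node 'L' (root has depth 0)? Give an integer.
Answer: 4

Derivation:
Path from root to L: K -> E -> H -> D -> L
Depth = number of edges = 4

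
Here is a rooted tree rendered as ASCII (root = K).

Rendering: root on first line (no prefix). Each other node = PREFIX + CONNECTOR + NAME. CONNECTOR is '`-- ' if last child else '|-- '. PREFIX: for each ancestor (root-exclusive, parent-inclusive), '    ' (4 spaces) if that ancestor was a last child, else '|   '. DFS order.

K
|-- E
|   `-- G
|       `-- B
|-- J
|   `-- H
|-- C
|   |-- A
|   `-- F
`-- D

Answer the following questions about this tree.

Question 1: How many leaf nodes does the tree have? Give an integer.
Leaves (nodes with no children): A, B, D, F, H

Answer: 5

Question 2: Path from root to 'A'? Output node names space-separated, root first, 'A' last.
Answer: K C A

Derivation:
Walk down from root: K -> C -> A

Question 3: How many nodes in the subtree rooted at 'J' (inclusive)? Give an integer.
Subtree rooted at J contains: H, J
Count = 2

Answer: 2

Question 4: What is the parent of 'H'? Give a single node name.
Answer: J

Derivation:
Scan adjacency: H appears as child of J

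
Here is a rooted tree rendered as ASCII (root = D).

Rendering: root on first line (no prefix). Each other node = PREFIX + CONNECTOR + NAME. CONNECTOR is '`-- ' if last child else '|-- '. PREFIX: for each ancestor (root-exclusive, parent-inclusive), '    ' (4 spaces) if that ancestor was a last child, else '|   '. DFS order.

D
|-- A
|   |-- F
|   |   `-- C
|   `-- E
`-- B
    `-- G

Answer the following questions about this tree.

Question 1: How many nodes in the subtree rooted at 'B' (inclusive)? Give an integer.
Subtree rooted at B contains: B, G
Count = 2

Answer: 2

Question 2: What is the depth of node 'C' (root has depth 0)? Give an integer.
Path from root to C: D -> A -> F -> C
Depth = number of edges = 3

Answer: 3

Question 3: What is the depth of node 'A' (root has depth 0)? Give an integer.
Path from root to A: D -> A
Depth = number of edges = 1

Answer: 1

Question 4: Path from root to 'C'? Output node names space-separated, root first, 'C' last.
Walk down from root: D -> A -> F -> C

Answer: D A F C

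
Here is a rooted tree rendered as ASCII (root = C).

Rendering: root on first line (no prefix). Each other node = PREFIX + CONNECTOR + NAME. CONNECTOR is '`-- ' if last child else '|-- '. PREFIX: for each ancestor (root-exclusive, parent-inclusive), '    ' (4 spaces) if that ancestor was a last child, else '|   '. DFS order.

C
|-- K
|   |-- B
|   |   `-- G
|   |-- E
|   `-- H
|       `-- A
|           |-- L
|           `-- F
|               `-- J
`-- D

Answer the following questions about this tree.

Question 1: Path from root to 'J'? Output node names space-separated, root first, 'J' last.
Walk down from root: C -> K -> H -> A -> F -> J

Answer: C K H A F J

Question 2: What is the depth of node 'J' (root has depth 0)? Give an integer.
Answer: 5

Derivation:
Path from root to J: C -> K -> H -> A -> F -> J
Depth = number of edges = 5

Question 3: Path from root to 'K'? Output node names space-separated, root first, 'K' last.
Answer: C K

Derivation:
Walk down from root: C -> K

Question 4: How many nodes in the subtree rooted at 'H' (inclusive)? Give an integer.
Subtree rooted at H contains: A, F, H, J, L
Count = 5

Answer: 5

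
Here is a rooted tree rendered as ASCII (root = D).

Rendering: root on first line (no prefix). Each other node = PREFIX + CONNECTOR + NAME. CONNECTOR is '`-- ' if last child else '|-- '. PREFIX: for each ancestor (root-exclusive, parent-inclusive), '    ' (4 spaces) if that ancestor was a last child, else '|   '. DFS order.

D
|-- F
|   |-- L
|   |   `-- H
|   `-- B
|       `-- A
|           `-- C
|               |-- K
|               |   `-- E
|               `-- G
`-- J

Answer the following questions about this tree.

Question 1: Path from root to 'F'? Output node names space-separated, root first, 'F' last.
Walk down from root: D -> F

Answer: D F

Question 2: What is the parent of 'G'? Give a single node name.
Answer: C

Derivation:
Scan adjacency: G appears as child of C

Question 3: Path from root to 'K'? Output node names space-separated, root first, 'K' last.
Answer: D F B A C K

Derivation:
Walk down from root: D -> F -> B -> A -> C -> K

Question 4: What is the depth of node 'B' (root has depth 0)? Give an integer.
Answer: 2

Derivation:
Path from root to B: D -> F -> B
Depth = number of edges = 2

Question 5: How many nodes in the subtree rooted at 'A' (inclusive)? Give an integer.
Subtree rooted at A contains: A, C, E, G, K
Count = 5

Answer: 5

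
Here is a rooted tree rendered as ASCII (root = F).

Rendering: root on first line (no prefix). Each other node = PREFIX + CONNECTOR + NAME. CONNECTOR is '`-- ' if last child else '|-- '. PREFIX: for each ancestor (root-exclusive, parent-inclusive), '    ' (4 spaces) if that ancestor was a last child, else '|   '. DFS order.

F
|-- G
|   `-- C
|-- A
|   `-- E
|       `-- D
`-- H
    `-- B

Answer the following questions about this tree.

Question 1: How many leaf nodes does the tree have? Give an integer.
Leaves (nodes with no children): B, C, D

Answer: 3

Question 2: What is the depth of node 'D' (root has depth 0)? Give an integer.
Path from root to D: F -> A -> E -> D
Depth = number of edges = 3

Answer: 3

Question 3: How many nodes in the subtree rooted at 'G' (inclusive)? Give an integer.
Answer: 2

Derivation:
Subtree rooted at G contains: C, G
Count = 2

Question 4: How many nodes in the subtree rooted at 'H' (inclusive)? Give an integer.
Subtree rooted at H contains: B, H
Count = 2

Answer: 2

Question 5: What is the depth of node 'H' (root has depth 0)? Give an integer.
Path from root to H: F -> H
Depth = number of edges = 1

Answer: 1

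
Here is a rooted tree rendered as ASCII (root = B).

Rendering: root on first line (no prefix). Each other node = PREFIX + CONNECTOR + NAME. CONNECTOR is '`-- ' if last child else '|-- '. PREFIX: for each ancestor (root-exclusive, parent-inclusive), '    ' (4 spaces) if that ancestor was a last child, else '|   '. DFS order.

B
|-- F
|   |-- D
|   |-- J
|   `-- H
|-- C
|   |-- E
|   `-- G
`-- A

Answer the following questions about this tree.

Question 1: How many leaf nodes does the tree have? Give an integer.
Leaves (nodes with no children): A, D, E, G, H, J

Answer: 6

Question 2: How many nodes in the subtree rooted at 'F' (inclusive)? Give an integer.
Subtree rooted at F contains: D, F, H, J
Count = 4

Answer: 4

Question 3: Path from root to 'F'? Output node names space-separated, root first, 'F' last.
Answer: B F

Derivation:
Walk down from root: B -> F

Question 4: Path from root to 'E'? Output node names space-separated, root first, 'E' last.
Walk down from root: B -> C -> E

Answer: B C E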